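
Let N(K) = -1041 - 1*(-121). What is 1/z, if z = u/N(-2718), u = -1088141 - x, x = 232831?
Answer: 230/330243 ≈ 0.00069646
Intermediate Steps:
N(K) = -920 (N(K) = -1041 + 121 = -920)
u = -1320972 (u = -1088141 - 1*232831 = -1088141 - 232831 = -1320972)
z = 330243/230 (z = -1320972/(-920) = -1320972*(-1/920) = 330243/230 ≈ 1435.8)
1/z = 1/(330243/230) = 230/330243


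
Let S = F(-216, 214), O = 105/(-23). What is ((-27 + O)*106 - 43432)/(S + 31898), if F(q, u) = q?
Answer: -537946/364343 ≈ -1.4765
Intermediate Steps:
O = -105/23 (O = 105*(-1/23) = -105/23 ≈ -4.5652)
S = -216
((-27 + O)*106 - 43432)/(S + 31898) = ((-27 - 105/23)*106 - 43432)/(-216 + 31898) = (-726/23*106 - 43432)/31682 = (-76956/23 - 43432)*(1/31682) = -1075892/23*1/31682 = -537946/364343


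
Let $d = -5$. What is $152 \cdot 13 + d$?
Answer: $1971$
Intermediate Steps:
$152 \cdot 13 + d = 152 \cdot 13 - 5 = 1976 - 5 = 1971$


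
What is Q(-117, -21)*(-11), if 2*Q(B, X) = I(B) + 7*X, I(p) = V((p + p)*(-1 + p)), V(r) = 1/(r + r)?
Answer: 89297197/110448 ≈ 808.50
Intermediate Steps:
V(r) = 1/(2*r)
I(p) = 1/(4*p*(-1 + p)) (I(p) = 1/(2*(((p + p)*(-1 + p)))) = 1/(2*(((2*p)*(-1 + p)))) = 1/(2*((2*p*(-1 + p)))) = (1/(2*p*(-1 + p)))/2 = 1/(4*p*(-1 + p)))
Q(B, X) = 7*X/2 + 1/(8*B*(-1 + B)) (Q(B, X) = (1/(4*B*(-1 + B)) + 7*X)/2 = (7*X + 1/(4*B*(-1 + B)))/2 = 7*X/2 + 1/(8*B*(-1 + B)))
Q(-117, -21)*(-11) = ((⅛)*(1 + 28*(-117)*(-21)*(-1 - 117))/(-117*(-1 - 117)))*(-11) = ((⅛)*(-1/117)*(1 + 28*(-117)*(-21)*(-118))/(-118))*(-11) = ((⅛)*(-1/117)*(-1/118)*(1 - 8117928))*(-11) = ((⅛)*(-1/117)*(-1/118)*(-8117927))*(-11) = -8117927/110448*(-11) = 89297197/110448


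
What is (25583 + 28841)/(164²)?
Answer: 6803/3362 ≈ 2.0235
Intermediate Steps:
(25583 + 28841)/(164²) = 54424/26896 = 54424*(1/26896) = 6803/3362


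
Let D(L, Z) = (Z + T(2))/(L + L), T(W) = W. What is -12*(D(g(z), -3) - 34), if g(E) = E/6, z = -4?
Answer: 399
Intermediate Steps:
g(E) = E/6 (g(E) = E*(1/6) = E/6)
D(L, Z) = (2 + Z)/(2*L) (D(L, Z) = (Z + 2)/(L + L) = (2 + Z)/((2*L)) = (2 + Z)*(1/(2*L)) = (2 + Z)/(2*L))
-12*(D(g(z), -3) - 34) = -12*((2 - 3)/(2*(((1/6)*(-4)))) - 34) = -12*((1/2)*(-1)/(-2/3) - 34) = -12*((1/2)*(-3/2)*(-1) - 34) = -12*(3/4 - 34) = -12*(-133/4) = 399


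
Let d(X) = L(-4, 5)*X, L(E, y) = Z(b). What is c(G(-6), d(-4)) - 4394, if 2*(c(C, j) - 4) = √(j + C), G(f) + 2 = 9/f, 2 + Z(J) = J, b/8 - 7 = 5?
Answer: -4390 + I*√1518/4 ≈ -4390.0 + 9.7404*I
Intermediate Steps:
b = 96 (b = 56 + 8*5 = 56 + 40 = 96)
Z(J) = -2 + J
L(E, y) = 94 (L(E, y) = -2 + 96 = 94)
d(X) = 94*X
G(f) = -2 + 9/f
c(C, j) = 4 + √(C + j)/2 (c(C, j) = 4 + √(j + C)/2 = 4 + √(C + j)/2)
c(G(-6), d(-4)) - 4394 = (4 + √((-2 + 9/(-6)) + 94*(-4))/2) - 4394 = (4 + √((-2 + 9*(-⅙)) - 376)/2) - 4394 = (4 + √((-2 - 3/2) - 376)/2) - 4394 = (4 + √(-7/2 - 376)/2) - 4394 = (4 + √(-759/2)/2) - 4394 = (4 + (I*√1518/2)/2) - 4394 = (4 + I*√1518/4) - 4394 = -4390 + I*√1518/4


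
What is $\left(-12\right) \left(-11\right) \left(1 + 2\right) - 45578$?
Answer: $-45182$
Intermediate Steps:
$\left(-12\right) \left(-11\right) \left(1 + 2\right) - 45578 = 132 \cdot 3 - 45578 = 396 - 45578 = -45182$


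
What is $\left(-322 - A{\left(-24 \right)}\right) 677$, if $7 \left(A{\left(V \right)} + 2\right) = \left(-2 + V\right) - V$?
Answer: $- \frac{1515126}{7} \approx -2.1645 \cdot 10^{5}$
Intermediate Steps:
$A{\left(V \right)} = - \frac{16}{7}$ ($A{\left(V \right)} = -2 + \frac{\left(-2 + V\right) - V}{7} = -2 + \frac{1}{7} \left(-2\right) = -2 - \frac{2}{7} = - \frac{16}{7}$)
$\left(-322 - A{\left(-24 \right)}\right) 677 = \left(-322 - - \frac{16}{7}\right) 677 = \left(-322 + \frac{16}{7}\right) 677 = \left(- \frac{2238}{7}\right) 677 = - \frac{1515126}{7}$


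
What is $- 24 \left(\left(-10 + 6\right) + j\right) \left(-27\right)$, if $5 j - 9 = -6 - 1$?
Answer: $- \frac{11664}{5} \approx -2332.8$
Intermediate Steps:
$j = \frac{2}{5}$ ($j = \frac{9}{5} + \frac{-6 - 1}{5} = \frac{9}{5} + \frac{1}{5} \left(-7\right) = \frac{9}{5} - \frac{7}{5} = \frac{2}{5} \approx 0.4$)
$- 24 \left(\left(-10 + 6\right) + j\right) \left(-27\right) = - 24 \left(\left(-10 + 6\right) + \frac{2}{5}\right) \left(-27\right) = - 24 \left(-4 + \frac{2}{5}\right) \left(-27\right) = \left(-24\right) \left(- \frac{18}{5}\right) \left(-27\right) = \frac{432}{5} \left(-27\right) = - \frac{11664}{5}$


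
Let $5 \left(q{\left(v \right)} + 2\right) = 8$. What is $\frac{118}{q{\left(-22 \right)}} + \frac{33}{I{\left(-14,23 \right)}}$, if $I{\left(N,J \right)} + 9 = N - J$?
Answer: $- \frac{13603}{46} \approx -295.72$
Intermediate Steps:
$I{\left(N,J \right)} = -9 + N - J$ ($I{\left(N,J \right)} = -9 - \left(J - N\right) = -9 + N - J$)
$q{\left(v \right)} = - \frac{2}{5}$ ($q{\left(v \right)} = -2 + \frac{1}{5} \cdot 8 = -2 + \frac{8}{5} = - \frac{2}{5}$)
$\frac{118}{q{\left(-22 \right)}} + \frac{33}{I{\left(-14,23 \right)}} = \frac{118}{- \frac{2}{5}} + \frac{33}{-9 - 14 - 23} = 118 \left(- \frac{5}{2}\right) + \frac{33}{-9 - 14 - 23} = -295 + \frac{33}{-46} = -295 + 33 \left(- \frac{1}{46}\right) = -295 - \frac{33}{46} = - \frac{13603}{46}$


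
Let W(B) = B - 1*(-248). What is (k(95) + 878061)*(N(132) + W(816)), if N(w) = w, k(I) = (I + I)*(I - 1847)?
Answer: 652036476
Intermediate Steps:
k(I) = 2*I*(-1847 + I) (k(I) = (2*I)*(-1847 + I) = 2*I*(-1847 + I))
W(B) = 248 + B (W(B) = B + 248 = 248 + B)
(k(95) + 878061)*(N(132) + W(816)) = (2*95*(-1847 + 95) + 878061)*(132 + (248 + 816)) = (2*95*(-1752) + 878061)*(132 + 1064) = (-332880 + 878061)*1196 = 545181*1196 = 652036476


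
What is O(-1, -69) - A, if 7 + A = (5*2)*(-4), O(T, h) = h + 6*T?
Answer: -28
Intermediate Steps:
A = -47 (A = -7 + (5*2)*(-4) = -7 + 10*(-4) = -7 - 40 = -47)
O(-1, -69) - A = (-69 + 6*(-1)) - 1*(-47) = (-69 - 6) + 47 = -75 + 47 = -28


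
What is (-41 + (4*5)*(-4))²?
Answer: 14641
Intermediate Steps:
(-41 + (4*5)*(-4))² = (-41 + 20*(-4))² = (-41 - 80)² = (-121)² = 14641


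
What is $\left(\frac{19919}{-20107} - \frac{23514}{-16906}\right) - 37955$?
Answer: $- \frac{6450933474113}{169964471} \approx -37955.0$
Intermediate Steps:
$\left(\frac{19919}{-20107} - \frac{23514}{-16906}\right) - 37955 = \left(19919 \left(- \frac{1}{20107}\right) - - \frac{11757}{8453}\right) - 37955 = \left(- \frac{19919}{20107} + \frac{11757}{8453}\right) - 37955 = \frac{68022692}{169964471} - 37955 = - \frac{6450933474113}{169964471}$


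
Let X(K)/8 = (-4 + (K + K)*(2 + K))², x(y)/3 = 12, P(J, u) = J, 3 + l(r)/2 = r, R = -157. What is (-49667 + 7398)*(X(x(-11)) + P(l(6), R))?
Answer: -2523907266862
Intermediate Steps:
l(r) = -6 + 2*r
x(y) = 36 (x(y) = 3*12 = 36)
X(K) = 8*(-4 + 2*K*(2 + K))² (X(K) = 8*(-4 + (K + K)*(2 + K))² = 8*(-4 + (2*K)*(2 + K))² = 8*(-4 + 2*K*(2 + K))²)
(-49667 + 7398)*(X(x(-11)) + P(l(6), R)) = (-49667 + 7398)*(32*(-2 + 36² + 2*36)² + (-6 + 2*6)) = -42269*(32*(-2 + 1296 + 72)² + (-6 + 12)) = -42269*(32*1366² + 6) = -42269*(32*1865956 + 6) = -42269*(59710592 + 6) = -42269*59710598 = -2523907266862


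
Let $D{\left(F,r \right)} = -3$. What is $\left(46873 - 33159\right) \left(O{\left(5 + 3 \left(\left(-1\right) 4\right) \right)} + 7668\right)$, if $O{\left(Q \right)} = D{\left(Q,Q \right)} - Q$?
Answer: $105213808$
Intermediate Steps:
$O{\left(Q \right)} = -3 - Q$
$\left(46873 - 33159\right) \left(O{\left(5 + 3 \left(\left(-1\right) 4\right) \right)} + 7668\right) = \left(46873 - 33159\right) \left(\left(-3 - \left(5 + 3 \left(\left(-1\right) 4\right)\right)\right) + 7668\right) = 13714 \left(\left(-3 - \left(5 + 3 \left(-4\right)\right)\right) + 7668\right) = 13714 \left(\left(-3 - \left(5 - 12\right)\right) + 7668\right) = 13714 \left(\left(-3 - -7\right) + 7668\right) = 13714 \left(\left(-3 + 7\right) + 7668\right) = 13714 \left(4 + 7668\right) = 13714 \cdot 7672 = 105213808$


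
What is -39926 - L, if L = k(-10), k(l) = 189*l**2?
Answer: -58826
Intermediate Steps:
L = 18900 (L = 189*(-10)**2 = 189*100 = 18900)
-39926 - L = -39926 - 1*18900 = -39926 - 18900 = -58826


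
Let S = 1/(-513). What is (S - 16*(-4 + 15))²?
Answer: 8152103521/263169 ≈ 30977.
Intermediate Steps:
S = -1/513 ≈ -0.0019493
(S - 16*(-4 + 15))² = (-1/513 - 16*(-4 + 15))² = (-1/513 - 16*11)² = (-1/513 - 176)² = (-90289/513)² = 8152103521/263169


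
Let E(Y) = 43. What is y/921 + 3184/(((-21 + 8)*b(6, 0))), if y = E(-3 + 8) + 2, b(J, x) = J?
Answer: -488159/11973 ≈ -40.772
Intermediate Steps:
y = 45 (y = 43 + 2 = 45)
y/921 + 3184/(((-21 + 8)*b(6, 0))) = 45/921 + 3184/(((-21 + 8)*6)) = 45*(1/921) + 3184/((-13*6)) = 15/307 + 3184/(-78) = 15/307 + 3184*(-1/78) = 15/307 - 1592/39 = -488159/11973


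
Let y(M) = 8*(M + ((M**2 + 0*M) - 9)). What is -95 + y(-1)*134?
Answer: -9743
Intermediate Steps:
y(M) = -72 + 8*M + 8*M**2 (y(M) = 8*(M + ((M**2 + 0) - 9)) = 8*(M + (M**2 - 9)) = 8*(M + (-9 + M**2)) = 8*(-9 + M + M**2) = -72 + 8*M + 8*M**2)
-95 + y(-1)*134 = -95 + (-72 + 8*(-1) + 8*(-1)**2)*134 = -95 + (-72 - 8 + 8*1)*134 = -95 + (-72 - 8 + 8)*134 = -95 - 72*134 = -95 - 9648 = -9743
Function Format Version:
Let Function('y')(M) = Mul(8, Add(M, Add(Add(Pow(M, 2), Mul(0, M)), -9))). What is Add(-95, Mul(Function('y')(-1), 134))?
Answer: -9743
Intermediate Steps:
Function('y')(M) = Add(-72, Mul(8, M), Mul(8, Pow(M, 2))) (Function('y')(M) = Mul(8, Add(M, Add(Add(Pow(M, 2), 0), -9))) = Mul(8, Add(M, Add(Pow(M, 2), -9))) = Mul(8, Add(M, Add(-9, Pow(M, 2)))) = Mul(8, Add(-9, M, Pow(M, 2))) = Add(-72, Mul(8, M), Mul(8, Pow(M, 2))))
Add(-95, Mul(Function('y')(-1), 134)) = Add(-95, Mul(Add(-72, Mul(8, -1), Mul(8, Pow(-1, 2))), 134)) = Add(-95, Mul(Add(-72, -8, Mul(8, 1)), 134)) = Add(-95, Mul(Add(-72, -8, 8), 134)) = Add(-95, Mul(-72, 134)) = Add(-95, -9648) = -9743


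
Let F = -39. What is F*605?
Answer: -23595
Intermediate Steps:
F*605 = -39*605 = -23595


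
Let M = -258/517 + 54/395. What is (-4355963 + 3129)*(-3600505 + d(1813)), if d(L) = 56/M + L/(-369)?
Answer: 17830135740978878986/1137627 ≈ 1.5673e+13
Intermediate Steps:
M = -73992/204215 (M = -258*1/517 + 54*(1/395) = -258/517 + 54/395 = -73992/204215 ≈ -0.36232)
d(L) = -1429505/9249 - L/369 (d(L) = 56/(-73992/204215) + L/(-369) = 56*(-204215/73992) + L*(-1/369) = -1429505/9249 - L/369)
(-4355963 + 3129)*(-3600505 + d(1813)) = (-4355963 + 3129)*(-3600505 + (-1429505/9249 - 1/369*1813)) = -4352834*(-3600505 + (-1429505/9249 - 1813/369)) = -4352834*(-3600505 - 181418594/1137627) = -4352834*(-4096213120229/1137627) = 17830135740978878986/1137627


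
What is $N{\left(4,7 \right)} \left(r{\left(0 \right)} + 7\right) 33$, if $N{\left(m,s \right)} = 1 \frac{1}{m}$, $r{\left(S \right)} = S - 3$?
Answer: $33$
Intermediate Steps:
$r{\left(S \right)} = -3 + S$ ($r{\left(S \right)} = S - 3 = -3 + S$)
$N{\left(m,s \right)} = \frac{1}{m}$
$N{\left(4,7 \right)} \left(r{\left(0 \right)} + 7\right) 33 = \frac{\left(-3 + 0\right) + 7}{4} \cdot 33 = \frac{-3 + 7}{4} \cdot 33 = \frac{1}{4} \cdot 4 \cdot 33 = 1 \cdot 33 = 33$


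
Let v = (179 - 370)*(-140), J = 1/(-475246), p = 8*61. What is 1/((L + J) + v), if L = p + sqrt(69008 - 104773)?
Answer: 6149682330854402/167451628330133514309 - 225858760516*I*sqrt(35765)/167451628330133514309 ≈ 3.6725e-5 - 2.5508e-7*I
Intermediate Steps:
p = 488
J = -1/475246 ≈ -2.1042e-6
L = 488 + I*sqrt(35765) (L = 488 + sqrt(69008 - 104773) = 488 + sqrt(-35765) = 488 + I*sqrt(35765) ≈ 488.0 + 189.12*I)
v = 26740 (v = -191*(-140) = 26740)
1/((L + J) + v) = 1/(((488 + I*sqrt(35765)) - 1/475246) + 26740) = 1/((231920047/475246 + I*sqrt(35765)) + 26740) = 1/(12939998087/475246 + I*sqrt(35765))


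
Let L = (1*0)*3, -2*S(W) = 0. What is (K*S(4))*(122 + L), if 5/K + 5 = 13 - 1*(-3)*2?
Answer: 0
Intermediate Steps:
S(W) = 0 (S(W) = -½*0 = 0)
L = 0 (L = 0*3 = 0)
K = 5/14 (K = 5/(-5 + (13 - 1*(-3)*2)) = 5/(-5 + (13 - (-3)*2)) = 5/(-5 + (13 - 1*(-6))) = 5/(-5 + (13 + 6)) = 5/(-5 + 19) = 5/14 ≈ 0.35714)
(K*S(4))*(122 + L) = ((5/14)*0)*(122 + 0) = 0*122 = 0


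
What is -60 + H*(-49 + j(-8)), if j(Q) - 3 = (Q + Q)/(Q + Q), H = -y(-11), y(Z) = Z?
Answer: -555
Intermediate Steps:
H = 11 (H = -1*(-11) = 11)
j(Q) = 4 (j(Q) = 3 + (Q + Q)/(Q + Q) = 3 + (2*Q)/((2*Q)) = 3 + (2*Q)*(1/(2*Q)) = 3 + 1 = 4)
-60 + H*(-49 + j(-8)) = -60 + 11*(-49 + 4) = -60 + 11*(-45) = -60 - 495 = -555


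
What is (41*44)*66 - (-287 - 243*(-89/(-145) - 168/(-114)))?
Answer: 330209498/2755 ≈ 1.1986e+5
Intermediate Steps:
(41*44)*66 - (-287 - 243*(-89/(-145) - 168/(-114))) = 1804*66 - (-287 - 243*(-89*(-1/145) - 168*(-1/114))) = 119064 - (-287 - 243*(89/145 + 28/19)) = 119064 - (-287 - 243*5751/2755) = 119064 - (-287 - 1397493/2755) = 119064 - 1*(-2188178/2755) = 119064 + 2188178/2755 = 330209498/2755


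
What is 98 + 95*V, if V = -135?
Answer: -12727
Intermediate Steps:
98 + 95*V = 98 + 95*(-135) = 98 - 12825 = -12727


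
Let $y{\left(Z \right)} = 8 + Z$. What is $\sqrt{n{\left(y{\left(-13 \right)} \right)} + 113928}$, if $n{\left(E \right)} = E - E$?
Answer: $2 \sqrt{28482} \approx 337.53$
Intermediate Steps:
$n{\left(E \right)} = 0$
$\sqrt{n{\left(y{\left(-13 \right)} \right)} + 113928} = \sqrt{0 + 113928} = \sqrt{113928} = 2 \sqrt{28482}$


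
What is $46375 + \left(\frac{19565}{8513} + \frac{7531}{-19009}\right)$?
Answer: $\frac{7504878038057}{161823617} \approx 46377.0$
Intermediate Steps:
$46375 + \left(\frac{19565}{8513} + \frac{7531}{-19009}\right) = 46375 + \left(19565 \cdot \frac{1}{8513} + 7531 \left(- \frac{1}{19009}\right)\right) = 46375 + \left(\frac{19565}{8513} - \frac{7531}{19009}\right) = 46375 + \frac{307799682}{161823617} = \frac{7504878038057}{161823617}$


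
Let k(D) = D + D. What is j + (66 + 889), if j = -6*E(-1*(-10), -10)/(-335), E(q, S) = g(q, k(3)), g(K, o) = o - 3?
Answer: 319943/335 ≈ 955.05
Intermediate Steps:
k(D) = 2*D
g(K, o) = -3 + o
E(q, S) = 3 (E(q, S) = -3 + 2*3 = -3 + 6 = 3)
j = 18/335 (j = -18/(-335) = -18*(-1)/335 = -6*(-3/335) = 18/335 ≈ 0.053731)
j + (66 + 889) = 18/335 + (66 + 889) = 18/335 + 955 = 319943/335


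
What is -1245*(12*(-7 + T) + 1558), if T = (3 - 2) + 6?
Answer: -1939710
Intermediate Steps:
T = 7 (T = 1 + 6 = 7)
-1245*(12*(-7 + T) + 1558) = -1245*(12*(-7 + 7) + 1558) = -1245*(12*0 + 1558) = -1245*(0 + 1558) = -1245*1558 = -1939710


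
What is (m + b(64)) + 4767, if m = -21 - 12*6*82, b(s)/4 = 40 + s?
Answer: -742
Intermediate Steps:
b(s) = 160 + 4*s (b(s) = 4*(40 + s) = 160 + 4*s)
m = -5925 (m = -21 - 72*82 = -21 - 5904 = -5925)
(m + b(64)) + 4767 = (-5925 + (160 + 4*64)) + 4767 = (-5925 + (160 + 256)) + 4767 = (-5925 + 416) + 4767 = -5509 + 4767 = -742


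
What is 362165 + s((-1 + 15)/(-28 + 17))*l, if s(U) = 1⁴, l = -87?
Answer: 362078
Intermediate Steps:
s(U) = 1
362165 + s((-1 + 15)/(-28 + 17))*l = 362165 + 1*(-87) = 362165 - 87 = 362078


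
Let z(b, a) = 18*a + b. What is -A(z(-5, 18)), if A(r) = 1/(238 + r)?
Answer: -1/557 ≈ -0.0017953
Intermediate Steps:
z(b, a) = b + 18*a
-A(z(-5, 18)) = -1/(238 + (-5 + 18*18)) = -1/(238 + (-5 + 324)) = -1/(238 + 319) = -1/557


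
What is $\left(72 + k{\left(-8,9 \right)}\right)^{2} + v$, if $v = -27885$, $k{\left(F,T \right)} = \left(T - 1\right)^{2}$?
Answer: $-9389$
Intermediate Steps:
$k{\left(F,T \right)} = \left(-1 + T\right)^{2}$
$\left(72 + k{\left(-8,9 \right)}\right)^{2} + v = \left(72 + \left(-1 + 9\right)^{2}\right)^{2} - 27885 = \left(72 + 8^{2}\right)^{2} - 27885 = \left(72 + 64\right)^{2} - 27885 = 136^{2} - 27885 = 18496 - 27885 = -9389$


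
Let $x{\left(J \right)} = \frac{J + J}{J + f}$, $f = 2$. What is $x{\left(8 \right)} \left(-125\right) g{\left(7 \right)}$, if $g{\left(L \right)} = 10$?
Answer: $-2000$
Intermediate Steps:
$x{\left(J \right)} = \frac{2 J}{2 + J}$ ($x{\left(J \right)} = \frac{J + J}{J + 2} = \frac{2 J}{2 + J}$)
$x{\left(8 \right)} \left(-125\right) g{\left(7 \right)} = 2 \cdot 8 \frac{1}{2 + 8} \left(-125\right) 10 = 2 \cdot 8 \cdot \frac{1}{10} \left(-125\right) 10 = \frac{8}{5} \left(-125\right) 10 = \left(-200\right) 10 = -2000$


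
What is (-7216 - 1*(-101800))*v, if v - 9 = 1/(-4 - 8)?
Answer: 843374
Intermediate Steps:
v = 107/12 (v = 9 + 1/(-4 - 8) = 9 + 1/(-12) = 9 - 1/12 = 107/12 ≈ 8.9167)
(-7216 - 1*(-101800))*v = (-7216 - 1*(-101800))*(107/12) = (-7216 + 101800)*(107/12) = 94584*(107/12) = 843374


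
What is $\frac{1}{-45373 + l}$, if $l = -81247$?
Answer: $- \frac{1}{126620} \approx -7.8976 \cdot 10^{-6}$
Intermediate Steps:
$\frac{1}{-45373 + l} = \frac{1}{-45373 - 81247} = \frac{1}{-126620} = - \frac{1}{126620}$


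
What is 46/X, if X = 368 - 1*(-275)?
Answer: 46/643 ≈ 0.071540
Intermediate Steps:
X = 643 (X = 368 + 275 = 643)
46/X = 46/643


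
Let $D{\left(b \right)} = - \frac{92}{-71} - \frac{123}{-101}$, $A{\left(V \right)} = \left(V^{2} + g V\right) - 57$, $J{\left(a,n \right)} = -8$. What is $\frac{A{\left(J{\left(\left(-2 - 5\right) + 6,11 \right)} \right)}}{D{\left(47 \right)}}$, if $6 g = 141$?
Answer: $- \frac{1297951}{18025} \approx -72.008$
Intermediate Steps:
$g = \frac{47}{2}$ ($g = \frac{1}{6} \cdot 141 = \frac{47}{2} \approx 23.5$)
$A{\left(V \right)} = -57 + V^{2} + \frac{47 V}{2}$ ($A{\left(V \right)} = \left(V^{2} + \frac{47 V}{2}\right) - 57 = -57 + V^{2} + \frac{47 V}{2}$)
$D{\left(b \right)} = \frac{18025}{7171}$ ($D{\left(b \right)} = \left(-92\right) \left(- \frac{1}{71}\right) - - \frac{123}{101} = \frac{92}{71} + \frac{123}{101} = \frac{18025}{7171}$)
$\frac{A{\left(J{\left(\left(-2 - 5\right) + 6,11 \right)} \right)}}{D{\left(47 \right)}} = \frac{-57 + \left(-8\right)^{2} + \frac{47}{2} \left(-8\right)}{\frac{18025}{7171}} = \left(-57 + 64 - 188\right) \frac{7171}{18025} = \left(-181\right) \frac{7171}{18025} = - \frac{1297951}{18025}$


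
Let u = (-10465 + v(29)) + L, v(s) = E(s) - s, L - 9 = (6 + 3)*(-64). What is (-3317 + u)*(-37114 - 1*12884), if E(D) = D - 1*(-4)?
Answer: 717221310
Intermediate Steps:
L = -567 (L = 9 + (6 + 3)*(-64) = 9 + 9*(-64) = 9 - 576 = -567)
E(D) = 4 + D (E(D) = D + 4 = 4 + D)
v(s) = 4 (v(s) = (4 + s) - s = 4)
u = -11028 (u = (-10465 + 4) - 567 = -10461 - 567 = -11028)
(-3317 + u)*(-37114 - 1*12884) = (-3317 - 11028)*(-37114 - 1*12884) = -14345*(-37114 - 12884) = -14345*(-49998) = 717221310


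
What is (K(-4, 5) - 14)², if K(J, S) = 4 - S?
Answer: 225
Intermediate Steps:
(K(-4, 5) - 14)² = ((4 - 1*5) - 14)² = ((4 - 5) - 14)² = (-1 - 14)² = (-15)² = 225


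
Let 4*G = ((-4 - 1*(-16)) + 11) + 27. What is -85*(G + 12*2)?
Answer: -6205/2 ≈ -3102.5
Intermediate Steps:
G = 25/2 (G = (((-4 - 1*(-16)) + 11) + 27)/4 = (((-4 + 16) + 11) + 27)/4 = ((12 + 11) + 27)/4 = (23 + 27)/4 = (1/4)*50 = 25/2 ≈ 12.500)
-85*(G + 12*2) = -85*(25/2 + 12*2) = -85*(25/2 + 24) = -85*73/2 = -6205/2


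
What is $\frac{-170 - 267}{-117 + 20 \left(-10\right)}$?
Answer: $\frac{437}{317} \approx 1.3785$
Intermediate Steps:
$\frac{-170 - 267}{-117 + 20 \left(-10\right)} = - \frac{437}{-117 - 200} = - \frac{437}{-317} = \left(-437\right) \left(- \frac{1}{317}\right) = \frac{437}{317}$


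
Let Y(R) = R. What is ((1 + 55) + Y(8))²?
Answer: 4096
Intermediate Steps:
((1 + 55) + Y(8))² = ((1 + 55) + 8)² = (56 + 8)² = 64² = 4096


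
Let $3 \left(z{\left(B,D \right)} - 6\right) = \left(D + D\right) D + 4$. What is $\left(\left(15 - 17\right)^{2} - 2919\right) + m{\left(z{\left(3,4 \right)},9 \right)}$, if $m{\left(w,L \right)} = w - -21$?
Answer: $-2876$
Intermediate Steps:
$z{\left(B,D \right)} = \frac{22}{3} + \frac{2 D^{2}}{3}$ ($z{\left(B,D \right)} = 6 + \frac{\left(D + D\right) D + 4}{3} = 6 + \frac{2 D D + 4}{3} = 6 + \frac{2 D^{2} + 4}{3} = 6 + \frac{4 + 2 D^{2}}{3} = 6 + \left(\frac{4}{3} + \frac{2 D^{2}}{3}\right) = \frac{22}{3} + \frac{2 D^{2}}{3}$)
$m{\left(w,L \right)} = 21 + w$ ($m{\left(w,L \right)} = w + 21 = 21 + w$)
$\left(\left(15 - 17\right)^{2} - 2919\right) + m{\left(z{\left(3,4 \right)},9 \right)} = \left(\left(15 - 17\right)^{2} - 2919\right) + \left(21 + \left(\frac{22}{3} + \frac{2 \cdot 4^{2}}{3}\right)\right) = \left(\left(-2\right)^{2} - 2919\right) + \left(21 + \left(\frac{22}{3} + \frac{2}{3} \cdot 16\right)\right) = \left(4 - 2919\right) + \left(21 + \left(\frac{22}{3} + \frac{32}{3}\right)\right) = -2915 + \left(21 + 18\right) = -2915 + 39 = -2876$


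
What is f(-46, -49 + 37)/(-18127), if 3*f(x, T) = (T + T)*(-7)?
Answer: -56/18127 ≈ -0.0030893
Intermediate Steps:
f(x, T) = -14*T/3 (f(x, T) = ((T + T)*(-7))/3 = ((2*T)*(-7))/3 = (-14*T)/3 = -14*T/3)
f(-46, -49 + 37)/(-18127) = -14*(-49 + 37)/3/(-18127) = -14/3*(-12)*(-1/18127) = 56*(-1/18127) = -56/18127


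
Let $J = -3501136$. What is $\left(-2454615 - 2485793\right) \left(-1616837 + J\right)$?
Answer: $25284874752984$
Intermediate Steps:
$\left(-2454615 - 2485793\right) \left(-1616837 + J\right) = \left(-2454615 - 2485793\right) \left(-1616837 - 3501136\right) = \left(-4940408\right) \left(-5117973\right) = 25284874752984$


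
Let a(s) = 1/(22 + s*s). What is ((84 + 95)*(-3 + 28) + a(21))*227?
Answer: 470327202/463 ≈ 1.0158e+6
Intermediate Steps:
a(s) = 1/(22 + s**2)
((84 + 95)*(-3 + 28) + a(21))*227 = ((84 + 95)*(-3 + 28) + 1/(22 + 21**2))*227 = (179*25 + 1/(22 + 441))*227 = (4475 + 1/463)*227 = (2071926/463)*227 = 470327202/463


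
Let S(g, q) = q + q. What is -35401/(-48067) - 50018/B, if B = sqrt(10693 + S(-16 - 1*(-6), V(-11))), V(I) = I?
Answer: 35401/48067 - 50018*sqrt(10671)/10671 ≈ -483.46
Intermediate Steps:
S(g, q) = 2*q
B = sqrt(10671) (B = sqrt(10693 + 2*(-11)) = sqrt(10693 - 22) = sqrt(10671) ≈ 103.30)
-35401/(-48067) - 50018/B = -35401/(-48067) - 50018*sqrt(10671)/10671 = -35401*(-1/48067) - 50018*sqrt(10671)/10671 = 35401/48067 - 50018*sqrt(10671)/10671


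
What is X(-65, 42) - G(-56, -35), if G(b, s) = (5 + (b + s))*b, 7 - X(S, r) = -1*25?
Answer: -4784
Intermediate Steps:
X(S, r) = 32 (X(S, r) = 7 - (-1)*25 = 7 - 1*(-25) = 7 + 25 = 32)
G(b, s) = b*(5 + b + s) (G(b, s) = (5 + b + s)*b = b*(5 + b + s))
X(-65, 42) - G(-56, -35) = 32 - (-56)*(5 - 56 - 35) = 32 - (-56)*(-86) = 32 - 1*4816 = 32 - 4816 = -4784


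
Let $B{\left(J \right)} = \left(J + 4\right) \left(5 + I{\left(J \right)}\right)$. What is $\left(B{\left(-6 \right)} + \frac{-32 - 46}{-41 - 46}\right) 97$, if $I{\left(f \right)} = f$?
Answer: $\frac{8148}{29} \approx 280.97$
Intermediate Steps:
$B{\left(J \right)} = \left(4 + J\right) \left(5 + J\right)$ ($B{\left(J \right)} = \left(J + 4\right) \left(5 + J\right) = \left(4 + J\right) \left(5 + J\right)$)
$\left(B{\left(-6 \right)} + \frac{-32 - 46}{-41 - 46}\right) 97 = \left(\left(20 + \left(-6\right)^{2} + 9 \left(-6\right)\right) + \frac{-32 - 46}{-41 - 46}\right) 97 = \left(\left(20 + 36 - 54\right) - \frac{78}{-87}\right) 97 = \left(2 - - \frac{26}{29}\right) 97 = \left(2 + \frac{26}{29}\right) 97 = \frac{84}{29} \cdot 97 = \frac{8148}{29}$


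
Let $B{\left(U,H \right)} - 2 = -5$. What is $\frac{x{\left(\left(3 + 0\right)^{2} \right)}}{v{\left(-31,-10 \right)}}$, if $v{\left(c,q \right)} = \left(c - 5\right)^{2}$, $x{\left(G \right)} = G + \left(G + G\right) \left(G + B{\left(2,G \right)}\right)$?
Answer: $\frac{13}{144} \approx 0.090278$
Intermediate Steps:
$B{\left(U,H \right)} = -3$ ($B{\left(U,H \right)} = 2 - 5 = -3$)
$x{\left(G \right)} = G + 2 G \left(-3 + G\right)$ ($x{\left(G \right)} = G + \left(G + G\right) \left(G - 3\right) = G + 2 G \left(-3 + G\right)$)
$v{\left(c,q \right)} = \left(-5 + c\right)^{2}$
$\frac{x{\left(\left(3 + 0\right)^{2} \right)}}{v{\left(-31,-10 \right)}} = \frac{\left(3 + 0\right)^{2} \left(-5 + 2 \left(3 + 0\right)^{2}\right)}{\left(-5 - 31\right)^{2}} = \frac{3^{2} \left(-5 + 2 \cdot 3^{2}\right)}{\left(-36\right)^{2}} = \frac{9 \left(-5 + 2 \cdot 9\right)}{1296} = 9 \left(-5 + 18\right) \frac{1}{1296} = 9 \cdot 13 \cdot \frac{1}{1296} = 117 \cdot \frac{1}{1296} = \frac{13}{144}$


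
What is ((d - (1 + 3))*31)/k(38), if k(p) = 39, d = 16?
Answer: 124/13 ≈ 9.5385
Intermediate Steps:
((d - (1 + 3))*31)/k(38) = ((16 - (1 + 3))*31)/39 = ((16 - 1*4)*31)*(1/39) = ((16 - 4)*31)*(1/39) = (12*31)*(1/39) = 372*(1/39) = 124/13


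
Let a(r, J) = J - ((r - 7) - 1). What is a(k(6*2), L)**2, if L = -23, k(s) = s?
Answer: 729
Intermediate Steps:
a(r, J) = 8 + J - r (a(r, J) = J - ((-7 + r) - 1) = J - (-8 + r) = J + (8 - r) = 8 + J - r)
a(k(6*2), L)**2 = (8 - 23 - 6*2)**2 = (8 - 23 - 1*12)**2 = (8 - 23 - 12)**2 = (-27)**2 = 729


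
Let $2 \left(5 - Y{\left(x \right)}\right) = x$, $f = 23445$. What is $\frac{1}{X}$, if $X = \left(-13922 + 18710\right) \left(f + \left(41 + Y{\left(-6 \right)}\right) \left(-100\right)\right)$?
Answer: $\frac{1}{88793460} \approx 1.1262 \cdot 10^{-8}$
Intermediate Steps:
$Y{\left(x \right)} = 5 - \frac{x}{2}$
$X = 88793460$ ($X = \left(-13922 + 18710\right) \left(23445 + \left(41 + \left(5 - -3\right)\right) \left(-100\right)\right) = 4788 \left(23445 + \left(41 + \left(5 + 3\right)\right) \left(-100\right)\right) = 4788 \left(23445 + \left(41 + 8\right) \left(-100\right)\right) = 4788 \left(23445 + 49 \left(-100\right)\right) = 4788 \left(23445 - 4900\right) = 4788 \cdot 18545 = 88793460$)
$\frac{1}{X} = \frac{1}{88793460}$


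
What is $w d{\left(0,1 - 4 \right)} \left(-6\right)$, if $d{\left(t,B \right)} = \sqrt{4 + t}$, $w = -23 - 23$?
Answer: $552$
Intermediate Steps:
$w = -46$
$w d{\left(0,1 - 4 \right)} \left(-6\right) = - 46 \sqrt{4 + 0} \left(-6\right) = - 46 \sqrt{4} \left(-6\right) = \left(-46\right) 2 \left(-6\right) = \left(-92\right) \left(-6\right) = 552$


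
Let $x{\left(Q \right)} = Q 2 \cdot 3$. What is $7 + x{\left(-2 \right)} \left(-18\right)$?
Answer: $223$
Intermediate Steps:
$x{\left(Q \right)} = 6 Q$ ($x{\left(Q \right)} = 2 Q 3 = 6 Q$)
$7 + x{\left(-2 \right)} \left(-18\right) = 7 + 6 \left(-2\right) \left(-18\right) = 7 - -216 = 7 + 216 = 223$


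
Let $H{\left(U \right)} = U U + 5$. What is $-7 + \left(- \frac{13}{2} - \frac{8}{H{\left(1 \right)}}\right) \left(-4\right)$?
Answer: $\frac{73}{3} \approx 24.333$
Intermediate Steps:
$H{\left(U \right)} = 5 + U^{2}$ ($H{\left(U \right)} = U^{2} + 5 = 5 + U^{2}$)
$-7 + \left(- \frac{13}{2} - \frac{8}{H{\left(1 \right)}}\right) \left(-4\right) = -7 + \left(- \frac{13}{2} - \frac{8}{5 + 1^{2}}\right) \left(-4\right) = -7 + \left(\left(-13\right) \frac{1}{2} - \frac{8}{5 + 1}\right) \left(-4\right) = -7 + \left(- \frac{13}{2} - \frac{8}{6}\right) \left(-4\right) = -7 + \left(- \frac{13}{2} - \frac{4}{3}\right) \left(-4\right) = -7 - - \frac{94}{3} = -7 + \frac{94}{3} = \frac{73}{3}$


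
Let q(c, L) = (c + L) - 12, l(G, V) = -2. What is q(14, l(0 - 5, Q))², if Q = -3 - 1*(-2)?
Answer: 0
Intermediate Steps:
Q = -1 (Q = -3 + 2 = -1)
q(c, L) = -12 + L + c (q(c, L) = (L + c) - 12 = -12 + L + c)
q(14, l(0 - 5, Q))² = (-12 - 2 + 14)² = 0² = 0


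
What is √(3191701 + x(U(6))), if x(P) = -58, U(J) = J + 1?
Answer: 9*√39403 ≈ 1786.5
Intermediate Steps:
U(J) = 1 + J
√(3191701 + x(U(6))) = √(3191701 - 58) = √3191643 = 9*√39403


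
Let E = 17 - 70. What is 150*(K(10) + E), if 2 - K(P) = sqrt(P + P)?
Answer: -7650 - 300*sqrt(5) ≈ -8320.8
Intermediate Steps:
E = -53
K(P) = 2 - sqrt(2)*sqrt(P) (K(P) = 2 - sqrt(P + P) = 2 - sqrt(2*P) = 2 - sqrt(2)*sqrt(P))
150*(K(10) + E) = 150*((2 - sqrt(2)*sqrt(10)) - 53) = 150*((2 - 2*sqrt(5)) - 53) = 150*(-51 - 2*sqrt(5)) = -7650 - 300*sqrt(5)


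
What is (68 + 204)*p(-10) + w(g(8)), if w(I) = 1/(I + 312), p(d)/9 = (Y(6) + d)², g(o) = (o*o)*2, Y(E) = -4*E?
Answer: 1245150721/440 ≈ 2.8299e+6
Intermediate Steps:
g(o) = 2*o² (g(o) = o²*2 = 2*o²)
p(d) = 9*(-24 + d)² (p(d) = 9*(-4*6 + d)² = 9*(-24 + d)²)
w(I) = 1/(312 + I)
(68 + 204)*p(-10) + w(g(8)) = (68 + 204)*(9*(-24 - 10)²) + 1/(312 + 2*8²) = 272*(9*(-34)²) + 1/(312 + 2*64) = 272*(9*1156) + 1/(312 + 128) = 272*10404 + 1/440 = 2829888 + 1/440 = 1245150721/440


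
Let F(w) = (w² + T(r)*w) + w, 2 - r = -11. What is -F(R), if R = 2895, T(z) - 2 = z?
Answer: -8427345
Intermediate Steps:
r = 13 (r = 2 - 1*(-11) = 2 + 11 = 13)
T(z) = 2 + z
F(w) = w² + 16*w (F(w) = (w² + (2 + 13)*w) + w = (w² + 15*w) + w = w² + 16*w)
-F(R) = -2895*(16 + 2895) = -2895*2911 = -1*8427345 = -8427345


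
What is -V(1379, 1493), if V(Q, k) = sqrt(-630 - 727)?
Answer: -I*sqrt(1357) ≈ -36.837*I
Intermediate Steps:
V(Q, k) = I*sqrt(1357) (V(Q, k) = sqrt(-1357) = I*sqrt(1357))
-V(1379, 1493) = -I*sqrt(1357)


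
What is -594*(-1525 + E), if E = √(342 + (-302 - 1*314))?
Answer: 905850 - 594*I*√274 ≈ 9.0585e+5 - 9832.5*I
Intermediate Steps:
E = I*√274 (E = √(342 + (-302 - 314)) = √(342 - 616) = √(-274) = I*√274 ≈ 16.553*I)
-594*(-1525 + E) = -594*(-1525 + I*√274) = 905850 - 594*I*√274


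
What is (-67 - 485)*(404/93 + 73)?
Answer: -1323512/31 ≈ -42694.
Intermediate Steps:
(-67 - 485)*(404/93 + 73) = -552*(404*(1/93) + 73) = -552*(404/93 + 73) = -552*7193/93 = -1323512/31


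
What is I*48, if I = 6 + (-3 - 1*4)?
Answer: -48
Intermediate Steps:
I = -1 (I = 6 + (-3 - 4) = 6 - 7 = -1)
I*48 = -1*48 = -48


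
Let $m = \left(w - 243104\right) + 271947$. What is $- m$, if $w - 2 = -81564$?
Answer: $52719$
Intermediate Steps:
$w = -81562$ ($w = 2 - 81564 = -81562$)
$m = -52719$ ($m = \left(-81562 - 243104\right) + 271947 = -324666 + 271947 = -52719$)
$- m = \left(-1\right) \left(-52719\right) = 52719$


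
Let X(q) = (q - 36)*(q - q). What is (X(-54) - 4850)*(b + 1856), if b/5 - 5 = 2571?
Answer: -71469600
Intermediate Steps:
X(q) = 0 (X(q) = (-36 + q)*0 = 0)
b = 12880 (b = 25 + 5*2571 = 25 + 12855 = 12880)
(X(-54) - 4850)*(b + 1856) = (0 - 4850)*(12880 + 1856) = -4850*14736 = -71469600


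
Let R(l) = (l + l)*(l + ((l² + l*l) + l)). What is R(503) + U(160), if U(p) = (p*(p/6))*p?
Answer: 1532246432/3 ≈ 5.1075e+8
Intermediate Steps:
R(l) = 2*l*(2*l + 2*l²) (R(l) = (2*l)*(l + ((l² + l²) + l)) = (2*l)*(l + (2*l² + l)) = (2*l)*(l + (l + 2*l²)) = (2*l)*(2*l + 2*l²) = 2*l*(2*l + 2*l²))
U(p) = p³/6 (U(p) = (p*(p*(⅙)))*p = (p*(p/6))*p = (p²/6)*p = p³/6)
R(503) + U(160) = 4*503²*(1 + 503) + (⅙)*160³ = 4*253009*504 + (⅙)*4096000 = 510066144 + 2048000/3 = 1532246432/3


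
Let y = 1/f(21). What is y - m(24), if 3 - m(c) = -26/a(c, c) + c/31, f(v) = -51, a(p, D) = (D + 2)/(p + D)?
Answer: -79438/1581 ≈ -50.245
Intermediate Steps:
a(p, D) = (2 + D)/(D + p)
y = -1/51 (y = 1/(-51) = -1/51 ≈ -0.019608)
m(c) = 3 - c/31 + 52*c/(2 + c) (m(c) = 3 - (-26*(c + c)/(2 + c) + c/31) = 3 - (-26*2*c/(2 + c) + c*(1/31)) = 3 - (-26*2*c/(2 + c) + c/31) = 3 - (-52*c/(2 + c) + c/31) = 3 - (c/31 - 52*c/(2 + c)) = 3 + (-c/31 + 52*c/(2 + c)) = 3 - c/31 + 52*c/(2 + c))
y - m(24) = -1/51 - (186 - 1*24² + 1703*24)/(31*(2 + 24)) = -1/51 - (186 - 1*576 + 40872)/(31*26) = -1/51 - (186 - 576 + 40872)/(31*26) = -1/51 - 40482/(31*26) = -1/51 - 1*1557/31 = -1/51 - 1557/31 = -79438/1581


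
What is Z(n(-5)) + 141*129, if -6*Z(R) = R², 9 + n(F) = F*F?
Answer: 54439/3 ≈ 18146.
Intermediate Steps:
n(F) = -9 + F² (n(F) = -9 + F*F = -9 + F²)
Z(R) = -R²/6
Z(n(-5)) + 141*129 = -(-9 + (-5)²)²/6 + 141*129 = -(-9 + 25)²/6 + 18189 = -⅙*16² + 18189 = -⅙*256 + 18189 = -128/3 + 18189 = 54439/3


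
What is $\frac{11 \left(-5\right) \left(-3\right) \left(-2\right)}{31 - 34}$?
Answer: $110$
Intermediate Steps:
$\frac{11 \left(-5\right) \left(-3\right) \left(-2\right)}{31 - 34} = \frac{11 \cdot 15 \left(-2\right)}{-3} = 11 \left(-30\right) \left(- \frac{1}{3}\right) = \left(-330\right) \left(- \frac{1}{3}\right) = 110$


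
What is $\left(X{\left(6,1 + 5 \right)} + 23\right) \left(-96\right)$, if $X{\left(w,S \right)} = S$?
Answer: $-2784$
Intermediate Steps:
$\left(X{\left(6,1 + 5 \right)} + 23\right) \left(-96\right) = \left(\left(1 + 5\right) + 23\right) \left(-96\right) = \left(6 + 23\right) \left(-96\right) = 29 \left(-96\right) = -2784$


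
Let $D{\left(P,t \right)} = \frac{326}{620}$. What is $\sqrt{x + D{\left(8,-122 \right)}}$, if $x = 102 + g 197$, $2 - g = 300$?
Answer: $\frac{i \sqrt{5631793870}}{310} \approx 242.08 i$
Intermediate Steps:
$g = -298$ ($g = 2 - 300 = -298$)
$D{\left(P,t \right)} = \frac{163}{310}$ ($D{\left(P,t \right)} = 326 \cdot \frac{1}{620} = \frac{163}{310}$)
$x = -58604$ ($x = 102 - 58706 = -58604$)
$\sqrt{x + D{\left(8,-122 \right)}} = \sqrt{-58604 + \frac{163}{310}} = \sqrt{- \frac{18167077}{310}} = \frac{i \sqrt{5631793870}}{310}$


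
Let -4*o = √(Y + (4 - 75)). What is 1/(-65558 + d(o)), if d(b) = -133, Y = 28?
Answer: -1/65691 ≈ -1.5223e-5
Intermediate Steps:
o = -I*√43/4 (o = -√(28 + (4 - 75))/4 = -√(28 - 71)/4 = -I*√43/4 ≈ -1.6394*I)
1/(-65558 + d(o)) = 1/(-65558 - 133) = 1/(-65691) = -1/65691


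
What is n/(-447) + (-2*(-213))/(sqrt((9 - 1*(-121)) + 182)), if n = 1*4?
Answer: -4/447 + 71*sqrt(78)/26 ≈ 24.109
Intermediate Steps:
n = 4
n/(-447) + (-2*(-213))/(sqrt((9 - 1*(-121)) + 182)) = 4/(-447) + (-2*(-213))/(sqrt((9 - 1*(-121)) + 182)) = 4*(-1/447) + 426/(sqrt((9 + 121) + 182)) = -4/447 + 426/(sqrt(130 + 182)) = -4/447 + 426/(sqrt(312)) = -4/447 + 426/((2*sqrt(78))) = -4/447 + 426*(sqrt(78)/156) = -4/447 + 71*sqrt(78)/26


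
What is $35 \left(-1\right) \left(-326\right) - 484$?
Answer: $10926$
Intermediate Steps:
$35 \left(-1\right) \left(-326\right) - 484 = \left(-35\right) \left(-326\right) - 484 = 11410 - 484 = 10926$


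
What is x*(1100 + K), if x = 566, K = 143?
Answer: 703538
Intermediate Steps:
x*(1100 + K) = 566*(1100 + 143) = 566*1243 = 703538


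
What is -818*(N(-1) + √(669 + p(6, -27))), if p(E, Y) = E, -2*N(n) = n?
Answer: -409 - 12270*√3 ≈ -21661.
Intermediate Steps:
N(n) = -n/2
-818*(N(-1) + √(669 + p(6, -27))) = -818*(-½*(-1) + √(669 + 6)) = -818*(½ + √675) = -818*(½ + 15*√3) = -409 - 12270*√3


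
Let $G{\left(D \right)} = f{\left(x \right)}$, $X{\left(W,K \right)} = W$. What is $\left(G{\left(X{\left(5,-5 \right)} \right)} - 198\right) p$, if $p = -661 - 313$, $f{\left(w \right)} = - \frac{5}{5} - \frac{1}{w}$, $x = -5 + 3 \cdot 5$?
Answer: $\frac{969617}{5} \approx 1.9392 \cdot 10^{5}$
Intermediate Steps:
$x = 10$ ($x = -5 + 15 = 10$)
$f{\left(w \right)} = -1 - \frac{1}{w}$ ($f{\left(w \right)} = \left(-5\right) \frac{1}{5} - \frac{1}{w} = -1 - \frac{1}{w}$)
$p = -974$
$G{\left(D \right)} = - \frac{11}{10}$ ($G{\left(D \right)} = \frac{-1 - 10}{10} = \frac{1}{10} \left(-11\right) = - \frac{11}{10}$)
$\left(G{\left(X{\left(5,-5 \right)} \right)} - 198\right) p = \left(- \frac{11}{10} - 198\right) \left(-974\right) = \left(- \frac{1991}{10}\right) \left(-974\right) = \frac{969617}{5}$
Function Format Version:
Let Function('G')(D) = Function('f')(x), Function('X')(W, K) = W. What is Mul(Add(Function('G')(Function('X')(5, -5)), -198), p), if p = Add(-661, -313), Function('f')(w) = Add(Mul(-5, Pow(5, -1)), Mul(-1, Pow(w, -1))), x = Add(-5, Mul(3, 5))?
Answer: Rational(969617, 5) ≈ 1.9392e+5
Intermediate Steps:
x = 10 (x = Add(-5, 15) = 10)
Function('f')(w) = Add(-1, Mul(-1, Pow(w, -1))) (Function('f')(w) = Add(Mul(-5, Rational(1, 5)), Mul(-1, Pow(w, -1))) = Add(-1, Mul(-1, Pow(w, -1))))
p = -974
Function('G')(D) = Rational(-11, 10) (Function('G')(D) = Mul(Pow(10, -1), Add(-1, Mul(-1, 10))) = Mul(Rational(1, 10), Add(-1, -10)) = Mul(Rational(1, 10), -11) = Rational(-11, 10))
Mul(Add(Function('G')(Function('X')(5, -5)), -198), p) = Mul(Add(Rational(-11, 10), -198), -974) = Mul(Rational(-1991, 10), -974) = Rational(969617, 5)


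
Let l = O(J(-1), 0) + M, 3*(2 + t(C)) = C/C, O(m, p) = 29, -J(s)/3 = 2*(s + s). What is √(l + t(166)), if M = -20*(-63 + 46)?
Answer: √3306/3 ≈ 19.166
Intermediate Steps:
J(s) = -12*s (J(s) = -6*(s + s) = -6*2*s = -12*s)
M = 340 (M = -20*(-17) = 340)
t(C) = -5/3 (t(C) = -2 + (C/C)/3 = -2 + (⅓)*1 = -2 + ⅓ = -5/3)
l = 369 (l = 29 + 340 = 369)
√(l + t(166)) = √(369 - 5/3) = √(1102/3) = √3306/3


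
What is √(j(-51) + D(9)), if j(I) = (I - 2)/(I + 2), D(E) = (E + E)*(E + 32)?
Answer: √36215/7 ≈ 27.186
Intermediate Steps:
D(E) = 2*E*(32 + E) (D(E) = (2*E)*(32 + E) = 2*E*(32 + E))
j(I) = (-2 + I)/(2 + I)
√(j(-51) + D(9)) = √((-2 - 51)/(2 - 51) + 2*9*(32 + 9)) = √(-53/(-49) + 2*9*41) = √(-1/49*(-53) + 738) = √(53/49 + 738) = √(36215/49) = √36215/7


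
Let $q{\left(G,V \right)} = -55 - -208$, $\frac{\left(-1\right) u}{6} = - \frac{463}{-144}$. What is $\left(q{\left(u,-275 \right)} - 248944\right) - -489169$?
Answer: $240378$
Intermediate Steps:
$u = - \frac{463}{24}$ ($u = - 6 \left(- \frac{463}{-144}\right) = - 6 \left(\left(-463\right) \left(- \frac{1}{144}\right)\right) = \left(-6\right) \frac{463}{144} = - \frac{463}{24} \approx -19.292$)
$q{\left(G,V \right)} = 153$ ($q{\left(G,V \right)} = -55 + 208 = 153$)
$\left(q{\left(u,-275 \right)} - 248944\right) - -489169 = \left(153 - 248944\right) - -489169 = -248791 + 489169 = 240378$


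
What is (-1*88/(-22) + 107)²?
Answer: 12321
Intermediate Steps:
(-1*88/(-22) + 107)² = (-88*(-1/22) + 107)² = (4 + 107)² = 111² = 12321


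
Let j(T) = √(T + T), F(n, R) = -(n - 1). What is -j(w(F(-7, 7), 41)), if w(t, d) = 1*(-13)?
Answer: -I*√26 ≈ -5.099*I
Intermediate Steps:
F(n, R) = 1 - n (F(n, R) = -(-1 + n) = 1 - n)
w(t, d) = -13
j(T) = √2*√T (j(T) = √(2*T) = √2*√T)
-j(w(F(-7, 7), 41)) = -√2*√(-13) = -√2*I*√13 = -I*√26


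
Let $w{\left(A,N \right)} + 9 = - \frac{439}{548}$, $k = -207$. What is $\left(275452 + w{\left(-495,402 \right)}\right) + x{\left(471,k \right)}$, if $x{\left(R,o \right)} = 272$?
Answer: $\frac{151091381}{548} \approx 2.7571 \cdot 10^{5}$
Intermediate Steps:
$w{\left(A,N \right)} = - \frac{5371}{548}$ ($w{\left(A,N \right)} = -9 - \frac{439}{548} = - \frac{5371}{548}$)
$\left(275452 + w{\left(-495,402 \right)}\right) + x{\left(471,k \right)} = \left(275452 - \frac{5371}{548}\right) + 272 = \frac{150942325}{548} + 272 = \frac{151091381}{548}$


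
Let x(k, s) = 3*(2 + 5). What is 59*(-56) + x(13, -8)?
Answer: -3283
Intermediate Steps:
x(k, s) = 21 (x(k, s) = 3*7 = 21)
59*(-56) + x(13, -8) = 59*(-56) + 21 = -3304 + 21 = -3283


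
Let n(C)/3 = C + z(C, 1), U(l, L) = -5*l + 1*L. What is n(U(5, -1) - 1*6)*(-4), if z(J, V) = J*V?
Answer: 768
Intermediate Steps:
U(l, L) = L - 5*l (U(l, L) = -5*l + L = L - 5*l)
n(C) = 6*C (n(C) = 3*(C + C*1) = 3*(C + C) = 3*(2*C) = 6*C)
n(U(5, -1) - 1*6)*(-4) = (6*((-1 - 5*5) - 1*6))*(-4) = (6*((-1 - 25) - 6))*(-4) = (6*(-26 - 6))*(-4) = (6*(-32))*(-4) = -192*(-4) = 768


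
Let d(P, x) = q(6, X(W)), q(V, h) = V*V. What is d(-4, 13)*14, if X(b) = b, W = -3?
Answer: 504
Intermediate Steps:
q(V, h) = V**2
d(P, x) = 36 (d(P, x) = 6**2 = 36)
d(-4, 13)*14 = 36*14 = 504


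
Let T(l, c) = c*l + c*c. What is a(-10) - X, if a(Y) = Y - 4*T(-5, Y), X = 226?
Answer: -836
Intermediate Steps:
T(l, c) = c² + c*l (T(l, c) = c*l + c² = c² + c*l)
a(Y) = Y - 4*Y*(-5 + Y) (a(Y) = Y - 4*Y*(Y - 5) = Y - 4*Y*(-5 + Y))
a(-10) - X = -10*(21 - 4*(-10)) - 1*226 = -10*(21 + 40) - 226 = -10*61 - 226 = -610 - 226 = -836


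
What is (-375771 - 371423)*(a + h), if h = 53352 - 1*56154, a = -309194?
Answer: 233121539224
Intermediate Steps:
h = -2802 (h = 53352 - 56154 = -2802)
(-375771 - 371423)*(a + h) = (-375771 - 371423)*(-309194 - 2802) = -747194*(-311996) = 233121539224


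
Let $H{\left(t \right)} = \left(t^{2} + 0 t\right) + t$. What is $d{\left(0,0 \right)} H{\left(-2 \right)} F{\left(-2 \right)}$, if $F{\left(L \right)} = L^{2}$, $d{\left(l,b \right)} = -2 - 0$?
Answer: $-16$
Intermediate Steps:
$d{\left(l,b \right)} = -2$ ($d{\left(l,b \right)} = -2 + 0 = -2$)
$H{\left(t \right)} = t + t^{2}$ ($H{\left(t \right)} = \left(t^{2} + 0\right) + t = t^{2} + t = t + t^{2}$)
$d{\left(0,0 \right)} H{\left(-2 \right)} F{\left(-2 \right)} = - 2 \left(- 2 \left(1 - 2\right)\right) \left(-2\right)^{2} = - 2 \left(\left(-2\right) \left(-1\right)\right) 4 = \left(-2\right) 2 \cdot 4 = \left(-4\right) 4 = -16$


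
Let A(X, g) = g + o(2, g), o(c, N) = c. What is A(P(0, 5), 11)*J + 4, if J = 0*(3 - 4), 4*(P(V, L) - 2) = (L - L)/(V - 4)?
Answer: 4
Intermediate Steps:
P(V, L) = 2 (P(V, L) = 2 + ((L - L)/(V - 4))/4 = 2 + (0/(-4 + V))/4 = 2 + (¼)*0 = 2 + 0 = 2)
J = 0 (J = 0*(-1) = 0)
A(X, g) = 2 + g (A(X, g) = g + 2 = 2 + g)
A(P(0, 5), 11)*J + 4 = (2 + 11)*0 + 4 = 13*0 + 4 = 0 + 4 = 4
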